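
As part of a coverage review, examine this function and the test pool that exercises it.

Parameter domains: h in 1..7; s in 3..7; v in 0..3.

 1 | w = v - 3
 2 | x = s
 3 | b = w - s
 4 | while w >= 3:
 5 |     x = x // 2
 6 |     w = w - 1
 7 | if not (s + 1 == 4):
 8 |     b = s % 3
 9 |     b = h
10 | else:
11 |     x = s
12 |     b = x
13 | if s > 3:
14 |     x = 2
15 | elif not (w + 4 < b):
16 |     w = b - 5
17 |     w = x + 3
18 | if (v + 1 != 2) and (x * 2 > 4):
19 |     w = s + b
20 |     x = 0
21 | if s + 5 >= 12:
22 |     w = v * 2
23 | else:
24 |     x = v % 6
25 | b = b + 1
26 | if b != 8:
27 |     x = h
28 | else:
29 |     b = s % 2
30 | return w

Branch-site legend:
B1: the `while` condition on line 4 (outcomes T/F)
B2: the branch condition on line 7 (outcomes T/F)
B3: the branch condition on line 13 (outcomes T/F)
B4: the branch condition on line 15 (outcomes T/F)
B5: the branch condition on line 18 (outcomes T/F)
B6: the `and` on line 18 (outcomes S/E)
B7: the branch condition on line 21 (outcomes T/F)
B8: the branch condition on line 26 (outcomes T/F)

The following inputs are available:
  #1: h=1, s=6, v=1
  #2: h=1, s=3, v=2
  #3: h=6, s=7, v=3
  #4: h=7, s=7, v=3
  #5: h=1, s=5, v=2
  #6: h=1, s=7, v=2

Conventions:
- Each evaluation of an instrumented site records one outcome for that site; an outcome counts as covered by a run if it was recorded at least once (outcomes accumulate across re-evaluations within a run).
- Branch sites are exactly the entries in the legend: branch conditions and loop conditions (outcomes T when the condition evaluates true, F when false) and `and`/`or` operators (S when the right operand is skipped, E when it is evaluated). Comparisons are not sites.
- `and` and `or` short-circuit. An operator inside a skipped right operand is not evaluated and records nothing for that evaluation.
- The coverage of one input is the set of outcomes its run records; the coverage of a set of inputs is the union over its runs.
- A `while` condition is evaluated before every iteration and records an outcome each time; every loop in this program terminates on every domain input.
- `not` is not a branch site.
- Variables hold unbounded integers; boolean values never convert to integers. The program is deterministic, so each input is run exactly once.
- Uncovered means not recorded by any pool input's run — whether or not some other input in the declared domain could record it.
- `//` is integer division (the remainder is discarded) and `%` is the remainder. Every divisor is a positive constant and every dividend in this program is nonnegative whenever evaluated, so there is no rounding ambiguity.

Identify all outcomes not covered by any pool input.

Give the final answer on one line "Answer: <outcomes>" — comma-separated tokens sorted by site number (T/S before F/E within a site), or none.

run #1 (h=1, s=6, v=1) runs B1->F, B2->T, B3->T, B6->S, B5->F, B7->F, B8->T; records B1=F, B2=T, B3=T, B5=F, B6=S, B7=F, B8=T
run #2 (h=1, s=3, v=2) runs B1->F, B2->F, B3->F, B4->T, B6->E, B5->T, B7->F, B8->T; records B1=F, B2=F, B3=F, B4=T, B5=T, B6=E, B7=F, B8=T
run #3 (h=6, s=7, v=3) runs B1->F, B2->T, B3->T, B6->E, B5->F, B7->T, B8->T; records B1=F, B2=T, B3=T, B5=F, B6=E, B7=T, B8=T
run #4 (h=7, s=7, v=3) runs B1->F, B2->T, B3->T, B6->E, B5->F, B7->T, B8->F; records B1=F, B2=T, B3=T, B5=F, B6=E, B7=T, B8=F
run #5 (h=1, s=5, v=2) runs B1->F, B2->T, B3->T, B6->E, B5->F, B7->F, B8->T; records B1=F, B2=T, B3=T, B5=F, B6=E, B7=F, B8=T
run #6 (h=1, s=7, v=2) runs B1->F, B2->T, B3->T, B6->E, B5->F, B7->T, B8->T; records B1=F, B2=T, B3=T, B5=F, B6=E, B7=T, B8=T
union over the pool: B1=F, B2=T, B2=F, B3=T, B3=F, B4=T, B5=T, B5=F, B6=S, B6=E, B7=T, B7=F, B8=T, B8=F
uncovered (2 of 16): B1=T, B4=F

Answer: B1=T, B4=F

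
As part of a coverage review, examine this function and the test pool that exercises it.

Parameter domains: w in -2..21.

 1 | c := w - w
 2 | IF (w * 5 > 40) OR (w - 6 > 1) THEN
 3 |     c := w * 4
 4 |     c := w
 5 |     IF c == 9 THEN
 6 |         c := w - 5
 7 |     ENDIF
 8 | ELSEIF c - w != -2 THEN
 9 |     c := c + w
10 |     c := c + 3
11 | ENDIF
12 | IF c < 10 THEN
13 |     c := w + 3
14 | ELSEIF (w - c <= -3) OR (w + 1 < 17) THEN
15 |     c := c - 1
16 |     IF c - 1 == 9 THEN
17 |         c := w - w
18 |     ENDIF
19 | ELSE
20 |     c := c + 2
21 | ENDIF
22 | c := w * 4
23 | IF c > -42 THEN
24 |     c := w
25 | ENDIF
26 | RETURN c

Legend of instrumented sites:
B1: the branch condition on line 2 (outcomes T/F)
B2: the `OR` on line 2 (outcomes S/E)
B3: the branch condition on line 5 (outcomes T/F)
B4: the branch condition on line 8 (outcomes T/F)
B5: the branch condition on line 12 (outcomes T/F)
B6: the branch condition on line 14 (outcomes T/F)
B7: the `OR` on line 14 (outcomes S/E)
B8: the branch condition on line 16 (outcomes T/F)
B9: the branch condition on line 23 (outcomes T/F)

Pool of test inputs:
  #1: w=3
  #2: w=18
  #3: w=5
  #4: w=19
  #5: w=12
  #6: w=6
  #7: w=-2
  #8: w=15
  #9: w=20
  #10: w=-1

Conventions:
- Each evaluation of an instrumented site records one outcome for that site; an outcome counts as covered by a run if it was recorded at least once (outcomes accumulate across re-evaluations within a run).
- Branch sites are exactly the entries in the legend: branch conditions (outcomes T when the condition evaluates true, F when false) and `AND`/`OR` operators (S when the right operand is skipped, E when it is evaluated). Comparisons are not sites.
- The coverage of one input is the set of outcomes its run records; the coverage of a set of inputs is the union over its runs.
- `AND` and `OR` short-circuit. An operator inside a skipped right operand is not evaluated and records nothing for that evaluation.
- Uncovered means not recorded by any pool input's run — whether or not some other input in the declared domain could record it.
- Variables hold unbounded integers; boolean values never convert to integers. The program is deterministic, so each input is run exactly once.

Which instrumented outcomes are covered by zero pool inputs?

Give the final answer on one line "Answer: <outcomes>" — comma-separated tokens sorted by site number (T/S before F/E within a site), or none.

input #1, w=3: events B2->E, B1->F, B4->T, B5->T, B9->T; outcomes B1=F, B2=E, B4=T, B5=T, B9=T
input #2, w=18: events B2->S, B1->T, B3->F, B5->F, B7->E, B6->F, B9->T; outcomes B1=T, B2=S, B3=F, B5=F, B6=F, B7=E, B9=T
input #3, w=5: events B2->E, B1->F, B4->T, B5->T, B9->T; outcomes B1=F, B2=E, B4=T, B5=T, B9=T
input #4, w=19: events B2->S, B1->T, B3->F, B5->F, B7->E, B6->F, B9->T; outcomes B1=T, B2=S, B3=F, B5=F, B6=F, B7=E, B9=T
input #5, w=12: events B2->S, B1->T, B3->F, B5->F, B7->E, B6->T, B8->F, B9->T; outcomes B1=T, B2=S, B3=F, B5=F, B6=T, B7=E, B8=F, B9=T
input #6, w=6: events B2->E, B1->F, B4->T, B5->T, B9->T; outcomes B1=F, B2=E, B4=T, B5=T, B9=T
input #7, w=-2: events B2->E, B1->F, B4->T, B5->T, B9->T; outcomes B1=F, B2=E, B4=T, B5=T, B9=T
input #8, w=15: events B2->S, B1->T, B3->F, B5->F, B7->E, B6->T, B8->F, B9->T; outcomes B1=T, B2=S, B3=F, B5=F, B6=T, B7=E, B8=F, B9=T
input #9, w=20: events B2->S, B1->T, B3->F, B5->F, B7->E, B6->F, B9->T; outcomes B1=T, B2=S, B3=F, B5=F, B6=F, B7=E, B9=T
input #10, w=-1: events B2->E, B1->F, B4->T, B5->T, B9->T; outcomes B1=F, B2=E, B4=T, B5=T, B9=T
union over the pool: B1=T, B1=F, B2=S, B2=E, B3=F, B4=T, B5=T, B5=F, B6=T, B6=F, B7=E, B8=F, B9=T
uncovered (5 of 18): B3=T, B4=F, B7=S, B8=T, B9=F

Answer: B3=T, B4=F, B7=S, B8=T, B9=F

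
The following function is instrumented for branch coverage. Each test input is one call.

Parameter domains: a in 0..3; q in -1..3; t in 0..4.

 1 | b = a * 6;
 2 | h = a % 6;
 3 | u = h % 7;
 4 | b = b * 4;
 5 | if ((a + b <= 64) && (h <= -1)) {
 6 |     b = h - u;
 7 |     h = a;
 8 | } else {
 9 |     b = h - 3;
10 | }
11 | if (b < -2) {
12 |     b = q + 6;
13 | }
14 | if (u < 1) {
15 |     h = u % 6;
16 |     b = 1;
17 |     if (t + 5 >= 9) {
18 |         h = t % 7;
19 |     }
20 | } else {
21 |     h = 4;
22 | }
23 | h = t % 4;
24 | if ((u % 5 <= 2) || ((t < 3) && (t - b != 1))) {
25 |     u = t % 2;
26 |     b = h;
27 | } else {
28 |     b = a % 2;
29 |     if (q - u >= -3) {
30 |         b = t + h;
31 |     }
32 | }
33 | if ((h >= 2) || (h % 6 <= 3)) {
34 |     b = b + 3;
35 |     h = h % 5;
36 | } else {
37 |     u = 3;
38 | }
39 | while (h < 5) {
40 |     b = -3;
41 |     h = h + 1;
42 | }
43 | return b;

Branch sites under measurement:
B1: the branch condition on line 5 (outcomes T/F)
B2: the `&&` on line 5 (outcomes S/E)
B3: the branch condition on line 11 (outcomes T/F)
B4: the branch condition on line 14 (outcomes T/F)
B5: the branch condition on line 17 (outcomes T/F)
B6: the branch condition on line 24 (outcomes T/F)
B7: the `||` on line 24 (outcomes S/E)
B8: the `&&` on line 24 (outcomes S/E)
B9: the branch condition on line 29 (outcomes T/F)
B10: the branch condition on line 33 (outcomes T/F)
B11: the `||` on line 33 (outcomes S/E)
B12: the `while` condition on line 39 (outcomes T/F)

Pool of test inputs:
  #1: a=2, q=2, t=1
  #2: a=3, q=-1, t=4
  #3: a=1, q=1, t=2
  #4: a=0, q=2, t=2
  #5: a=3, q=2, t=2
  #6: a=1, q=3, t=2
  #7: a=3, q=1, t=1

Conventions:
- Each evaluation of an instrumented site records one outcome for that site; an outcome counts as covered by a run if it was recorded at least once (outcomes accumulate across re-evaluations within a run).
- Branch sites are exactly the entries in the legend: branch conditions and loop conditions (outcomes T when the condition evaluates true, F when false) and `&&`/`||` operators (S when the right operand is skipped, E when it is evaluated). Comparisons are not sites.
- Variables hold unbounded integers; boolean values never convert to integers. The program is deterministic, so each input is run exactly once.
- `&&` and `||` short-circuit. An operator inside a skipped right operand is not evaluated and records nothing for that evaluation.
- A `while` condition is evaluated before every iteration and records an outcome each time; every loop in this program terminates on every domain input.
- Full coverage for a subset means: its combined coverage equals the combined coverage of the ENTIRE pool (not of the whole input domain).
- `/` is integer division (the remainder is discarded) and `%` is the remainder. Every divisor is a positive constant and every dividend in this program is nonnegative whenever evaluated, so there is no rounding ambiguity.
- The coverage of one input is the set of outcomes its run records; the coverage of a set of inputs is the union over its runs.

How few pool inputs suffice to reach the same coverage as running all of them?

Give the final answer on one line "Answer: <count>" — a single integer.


run #1 (a=2, q=2, t=1) records B1=F, B2=E, B3=F, B4=F, B6=T, B7=S, B10=T, B11=E, B12=T, B12=F
run #2 (a=3, q=-1, t=4) records B1=F, B2=S, B3=F, B4=F, B6=F, B7=E, B8=S, B9=F, B10=T, B11=E, B12=T, B12=F
run #3 (a=1, q=1, t=2) records B1=F, B2=E, B3=F, B4=F, B6=T, B7=S, B10=T, B11=S, B12=T, B12=F
run #4 (a=0, q=2, t=2) records B1=F, B2=E, B3=T, B4=T, B5=F, B6=T, B7=S, B10=T, B11=S, B12=T, B12=F
run #5 (a=3, q=2, t=2) records B1=F, B2=S, B3=F, B4=F, B6=T, B7=E, B8=E, B10=T, B11=S, B12=T, B12=F
run #6 (a=1, q=3, t=2) records B1=F, B2=E, B3=F, B4=F, B6=T, B7=S, B10=T, B11=S, B12=T, B12=F
run #7 (a=3, q=1, t=1) records B1=F, B2=S, B3=F, B4=F, B6=F, B7=E, B8=E, B9=T, B10=T, B11=E, B12=T, B12=F
pool-wide coverage (21 outcomes): B1=F, B2=S, B2=E, B3=T, B3=F, B4=T, B4=F, B5=F, B6=T, B6=F, B7=S, B7=E, B8=S, B8=E, B9=T, B9=F, B10=T, B11=S, B11=E, B12=T, B12=F
no size-1 subset reaches all 21 outcomes (best union: 12/21)
no size-2 subset reaches all 21 outcomes (best union: 19/21)
size 3: inputs {2, 4, 7} cover all 21 outcomes, and no lexicographically smaller subset of this size does
Answer: 3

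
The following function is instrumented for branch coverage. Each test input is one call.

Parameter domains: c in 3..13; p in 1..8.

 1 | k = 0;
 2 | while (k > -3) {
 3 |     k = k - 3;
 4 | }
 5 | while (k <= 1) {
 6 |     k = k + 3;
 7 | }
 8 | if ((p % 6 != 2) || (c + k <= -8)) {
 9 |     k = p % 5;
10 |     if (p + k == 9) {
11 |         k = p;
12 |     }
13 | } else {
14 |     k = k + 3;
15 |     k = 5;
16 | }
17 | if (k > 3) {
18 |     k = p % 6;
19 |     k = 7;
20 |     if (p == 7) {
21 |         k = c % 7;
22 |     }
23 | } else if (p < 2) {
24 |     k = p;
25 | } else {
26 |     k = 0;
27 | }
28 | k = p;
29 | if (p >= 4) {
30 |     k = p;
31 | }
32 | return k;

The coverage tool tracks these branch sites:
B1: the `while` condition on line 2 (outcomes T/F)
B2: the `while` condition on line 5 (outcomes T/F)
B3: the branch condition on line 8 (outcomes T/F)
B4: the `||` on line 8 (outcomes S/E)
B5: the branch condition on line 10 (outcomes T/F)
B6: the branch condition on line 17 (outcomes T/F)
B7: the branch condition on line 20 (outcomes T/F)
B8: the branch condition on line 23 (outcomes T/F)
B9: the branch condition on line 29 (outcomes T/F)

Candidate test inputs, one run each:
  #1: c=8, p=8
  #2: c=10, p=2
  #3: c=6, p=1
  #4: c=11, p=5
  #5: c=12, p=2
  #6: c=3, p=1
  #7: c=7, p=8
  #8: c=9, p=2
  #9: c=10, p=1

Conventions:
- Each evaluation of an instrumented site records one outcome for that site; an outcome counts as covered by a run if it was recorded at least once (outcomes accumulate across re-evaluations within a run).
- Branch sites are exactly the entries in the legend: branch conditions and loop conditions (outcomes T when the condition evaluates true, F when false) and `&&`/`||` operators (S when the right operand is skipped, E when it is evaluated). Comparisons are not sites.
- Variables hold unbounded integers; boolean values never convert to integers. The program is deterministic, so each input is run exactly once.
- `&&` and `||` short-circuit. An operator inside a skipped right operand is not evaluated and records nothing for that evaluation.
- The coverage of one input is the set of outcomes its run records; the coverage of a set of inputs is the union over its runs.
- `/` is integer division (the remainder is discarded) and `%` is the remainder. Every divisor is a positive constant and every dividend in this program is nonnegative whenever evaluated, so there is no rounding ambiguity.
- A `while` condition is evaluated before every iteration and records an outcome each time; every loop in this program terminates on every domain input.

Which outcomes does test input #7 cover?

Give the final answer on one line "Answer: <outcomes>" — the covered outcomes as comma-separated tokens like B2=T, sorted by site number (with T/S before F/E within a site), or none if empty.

Simulating input #7 (c=7, p=8) step by step:
  B1->T, B1->F, B2->T, B2->T, B2->F, B4->E, B3->F, B6->T, B7->F, B9->T
collecting distinct outcomes: B1=T, B1=F, B2=T, B2=F, B3=F, B4=E, B6=T, B7=F, B9=T

Answer: B1=T, B1=F, B2=T, B2=F, B3=F, B4=E, B6=T, B7=F, B9=T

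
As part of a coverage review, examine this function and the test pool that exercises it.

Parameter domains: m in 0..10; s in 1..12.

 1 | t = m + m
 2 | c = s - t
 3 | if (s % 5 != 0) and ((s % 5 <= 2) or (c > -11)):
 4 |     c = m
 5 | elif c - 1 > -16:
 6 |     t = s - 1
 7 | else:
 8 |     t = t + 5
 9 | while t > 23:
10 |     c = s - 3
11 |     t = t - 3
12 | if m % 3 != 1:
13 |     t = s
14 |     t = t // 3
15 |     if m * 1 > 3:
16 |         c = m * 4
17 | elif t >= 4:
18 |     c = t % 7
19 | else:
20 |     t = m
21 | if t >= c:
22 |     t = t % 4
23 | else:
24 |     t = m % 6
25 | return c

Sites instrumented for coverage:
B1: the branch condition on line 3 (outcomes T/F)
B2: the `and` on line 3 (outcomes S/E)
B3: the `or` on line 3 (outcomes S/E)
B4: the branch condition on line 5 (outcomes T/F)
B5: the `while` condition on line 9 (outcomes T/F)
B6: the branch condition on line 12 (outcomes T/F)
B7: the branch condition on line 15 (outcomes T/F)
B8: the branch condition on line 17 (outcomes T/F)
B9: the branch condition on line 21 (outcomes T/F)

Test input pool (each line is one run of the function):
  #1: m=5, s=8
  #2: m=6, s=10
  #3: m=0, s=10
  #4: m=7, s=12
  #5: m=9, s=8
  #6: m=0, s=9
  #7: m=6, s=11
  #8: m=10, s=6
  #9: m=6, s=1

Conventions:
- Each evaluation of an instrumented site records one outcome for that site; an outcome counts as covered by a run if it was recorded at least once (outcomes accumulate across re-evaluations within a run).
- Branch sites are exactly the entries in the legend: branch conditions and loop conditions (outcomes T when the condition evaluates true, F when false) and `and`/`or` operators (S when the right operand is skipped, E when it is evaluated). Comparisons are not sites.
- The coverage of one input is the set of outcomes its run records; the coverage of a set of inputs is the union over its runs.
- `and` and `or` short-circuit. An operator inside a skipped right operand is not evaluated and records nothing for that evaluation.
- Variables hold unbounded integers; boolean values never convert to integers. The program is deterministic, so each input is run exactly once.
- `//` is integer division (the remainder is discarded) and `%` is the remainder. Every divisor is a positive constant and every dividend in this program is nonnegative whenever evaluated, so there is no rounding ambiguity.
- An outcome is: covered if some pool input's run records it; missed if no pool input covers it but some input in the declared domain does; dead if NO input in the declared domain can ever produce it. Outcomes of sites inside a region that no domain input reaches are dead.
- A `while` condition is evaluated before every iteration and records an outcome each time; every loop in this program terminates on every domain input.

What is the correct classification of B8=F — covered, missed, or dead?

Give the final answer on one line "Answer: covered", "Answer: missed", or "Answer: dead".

no pool input records B8=F
but domain input (m=1, s=1) does record it -> reachable, so missed

Answer: missed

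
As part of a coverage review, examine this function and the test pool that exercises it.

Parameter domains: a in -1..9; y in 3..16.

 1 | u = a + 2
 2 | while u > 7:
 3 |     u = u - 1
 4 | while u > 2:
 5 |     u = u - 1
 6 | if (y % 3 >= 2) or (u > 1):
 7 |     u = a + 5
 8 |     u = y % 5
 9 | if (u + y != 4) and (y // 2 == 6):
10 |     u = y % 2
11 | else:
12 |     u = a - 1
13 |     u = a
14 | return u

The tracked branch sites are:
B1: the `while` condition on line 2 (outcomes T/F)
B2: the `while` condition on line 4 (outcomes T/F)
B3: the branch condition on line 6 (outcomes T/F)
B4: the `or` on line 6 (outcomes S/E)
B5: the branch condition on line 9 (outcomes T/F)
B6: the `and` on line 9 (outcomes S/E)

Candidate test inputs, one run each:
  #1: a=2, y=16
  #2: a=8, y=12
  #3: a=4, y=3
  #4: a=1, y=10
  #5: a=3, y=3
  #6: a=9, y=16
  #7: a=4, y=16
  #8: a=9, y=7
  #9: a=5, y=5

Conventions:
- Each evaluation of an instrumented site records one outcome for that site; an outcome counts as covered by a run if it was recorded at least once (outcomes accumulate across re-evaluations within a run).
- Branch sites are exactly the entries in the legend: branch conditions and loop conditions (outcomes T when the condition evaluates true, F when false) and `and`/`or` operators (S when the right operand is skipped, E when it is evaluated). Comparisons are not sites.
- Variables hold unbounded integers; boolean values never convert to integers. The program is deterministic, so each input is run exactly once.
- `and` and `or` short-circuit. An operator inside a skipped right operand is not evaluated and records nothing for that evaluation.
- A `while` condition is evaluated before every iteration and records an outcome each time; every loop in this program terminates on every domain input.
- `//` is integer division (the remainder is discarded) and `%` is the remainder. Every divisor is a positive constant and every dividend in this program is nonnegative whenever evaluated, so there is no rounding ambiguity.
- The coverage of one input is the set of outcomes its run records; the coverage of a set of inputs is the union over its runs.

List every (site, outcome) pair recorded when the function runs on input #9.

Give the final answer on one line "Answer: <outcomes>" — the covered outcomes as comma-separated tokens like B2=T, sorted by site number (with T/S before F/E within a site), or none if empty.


Simulating input #9 (a=5, y=5) step by step:
  B1->F, B2->T, B2->T, B2->T, B2->T, B2->T, B2->F, B4->S, B3->T, B6->E
  B5->F
deduplicating events, the covered set is: B1=F, B2=T, B2=F, B3=T, B4=S, B5=F, B6=E
Answer: B1=F, B2=T, B2=F, B3=T, B4=S, B5=F, B6=E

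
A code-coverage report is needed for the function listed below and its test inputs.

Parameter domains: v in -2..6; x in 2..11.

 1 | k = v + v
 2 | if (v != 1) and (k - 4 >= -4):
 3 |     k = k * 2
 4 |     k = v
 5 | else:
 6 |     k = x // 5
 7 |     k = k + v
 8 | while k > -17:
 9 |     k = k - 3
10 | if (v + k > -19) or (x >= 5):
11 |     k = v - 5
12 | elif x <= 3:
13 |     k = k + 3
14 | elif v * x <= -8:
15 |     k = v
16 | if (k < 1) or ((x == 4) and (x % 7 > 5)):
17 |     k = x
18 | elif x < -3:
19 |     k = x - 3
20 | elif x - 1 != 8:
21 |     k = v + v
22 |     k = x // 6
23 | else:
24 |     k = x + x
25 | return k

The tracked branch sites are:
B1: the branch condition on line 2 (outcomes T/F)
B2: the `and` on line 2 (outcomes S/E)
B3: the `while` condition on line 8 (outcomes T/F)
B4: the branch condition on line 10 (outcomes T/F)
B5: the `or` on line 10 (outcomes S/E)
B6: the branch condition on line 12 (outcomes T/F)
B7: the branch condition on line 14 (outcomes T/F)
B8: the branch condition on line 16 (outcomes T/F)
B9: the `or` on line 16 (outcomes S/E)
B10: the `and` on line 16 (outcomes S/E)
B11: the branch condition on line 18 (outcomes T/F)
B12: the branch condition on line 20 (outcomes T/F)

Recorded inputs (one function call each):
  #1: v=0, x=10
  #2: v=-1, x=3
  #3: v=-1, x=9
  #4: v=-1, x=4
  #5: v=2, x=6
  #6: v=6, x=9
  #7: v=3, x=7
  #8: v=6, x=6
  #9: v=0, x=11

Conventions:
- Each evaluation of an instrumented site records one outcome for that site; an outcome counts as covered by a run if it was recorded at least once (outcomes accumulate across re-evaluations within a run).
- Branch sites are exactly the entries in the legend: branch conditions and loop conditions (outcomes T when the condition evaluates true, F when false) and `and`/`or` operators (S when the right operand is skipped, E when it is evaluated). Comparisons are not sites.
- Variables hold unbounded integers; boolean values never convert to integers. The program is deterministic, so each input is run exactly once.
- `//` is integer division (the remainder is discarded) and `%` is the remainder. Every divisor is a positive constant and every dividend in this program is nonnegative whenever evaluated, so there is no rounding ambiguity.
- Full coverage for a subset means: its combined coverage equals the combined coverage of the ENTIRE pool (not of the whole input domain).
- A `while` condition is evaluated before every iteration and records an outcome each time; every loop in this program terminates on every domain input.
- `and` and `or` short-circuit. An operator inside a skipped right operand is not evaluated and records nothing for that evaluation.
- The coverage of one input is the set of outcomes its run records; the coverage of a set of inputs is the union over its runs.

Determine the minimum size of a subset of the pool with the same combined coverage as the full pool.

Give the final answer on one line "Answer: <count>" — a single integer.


run #1 (v=0, x=10) records B1=T, B2=E, B3=T, B3=F, B4=T, B5=S, B8=T, B9=S
run #2 (v=-1, x=3) records B1=F, B2=E, B3=T, B3=F, B4=F, B5=E, B6=T, B8=T, B9=S
run #3 (v=-1, x=9) records B1=F, B2=E, B3=T, B3=F, B4=T, B5=E, B8=T, B9=S
run #4 (v=-1, x=4) records B1=F, B2=E, B3=T, B3=F, B4=F, B5=E, B6=F, B7=F, B8=T, B9=S
run #5 (v=2, x=6) records B1=T, B2=E, B3=T, B3=F, B4=T, B5=S, B8=T, B9=S
run #6 (v=6, x=9) records B1=T, B2=E, B3=T, B3=F, B4=T, B5=S, B8=F, B9=E, B10=S, B11=F, B12=F
run #7 (v=3, x=7) records B1=T, B2=E, B3=T, B3=F, B4=T, B5=S, B8=T, B9=S
run #8 (v=6, x=6) records B1=T, B2=E, B3=T, B3=F, B4=T, B5=S, B8=F, B9=E, B10=S, B11=F, B12=T
run #9 (v=0, x=11) records B1=T, B2=E, B3=T, B3=F, B4=T, B5=S, B8=T, B9=S
union over all inputs: B1=T, B1=F, B2=E, B3=T, B3=F, B4=T, B4=F, B5=S, B5=E, B6=T, B6=F, B7=F, B8=T, B8=F, B9=S, B9=E, B10=S, B11=F, B12=T, B12=F (20 outcomes)
size 1 is not enough: best union over all size-1 subsets is 11/20
size 2 is not enough: best union over all size-2 subsets is 18/20
size 3 is not enough: best union over all size-3 subsets is 19/20
inputs {2, 4, 6, 8} (size 4) cover everything; no size-4 subset with a lexicographically smaller index list covers all 20
Answer: 4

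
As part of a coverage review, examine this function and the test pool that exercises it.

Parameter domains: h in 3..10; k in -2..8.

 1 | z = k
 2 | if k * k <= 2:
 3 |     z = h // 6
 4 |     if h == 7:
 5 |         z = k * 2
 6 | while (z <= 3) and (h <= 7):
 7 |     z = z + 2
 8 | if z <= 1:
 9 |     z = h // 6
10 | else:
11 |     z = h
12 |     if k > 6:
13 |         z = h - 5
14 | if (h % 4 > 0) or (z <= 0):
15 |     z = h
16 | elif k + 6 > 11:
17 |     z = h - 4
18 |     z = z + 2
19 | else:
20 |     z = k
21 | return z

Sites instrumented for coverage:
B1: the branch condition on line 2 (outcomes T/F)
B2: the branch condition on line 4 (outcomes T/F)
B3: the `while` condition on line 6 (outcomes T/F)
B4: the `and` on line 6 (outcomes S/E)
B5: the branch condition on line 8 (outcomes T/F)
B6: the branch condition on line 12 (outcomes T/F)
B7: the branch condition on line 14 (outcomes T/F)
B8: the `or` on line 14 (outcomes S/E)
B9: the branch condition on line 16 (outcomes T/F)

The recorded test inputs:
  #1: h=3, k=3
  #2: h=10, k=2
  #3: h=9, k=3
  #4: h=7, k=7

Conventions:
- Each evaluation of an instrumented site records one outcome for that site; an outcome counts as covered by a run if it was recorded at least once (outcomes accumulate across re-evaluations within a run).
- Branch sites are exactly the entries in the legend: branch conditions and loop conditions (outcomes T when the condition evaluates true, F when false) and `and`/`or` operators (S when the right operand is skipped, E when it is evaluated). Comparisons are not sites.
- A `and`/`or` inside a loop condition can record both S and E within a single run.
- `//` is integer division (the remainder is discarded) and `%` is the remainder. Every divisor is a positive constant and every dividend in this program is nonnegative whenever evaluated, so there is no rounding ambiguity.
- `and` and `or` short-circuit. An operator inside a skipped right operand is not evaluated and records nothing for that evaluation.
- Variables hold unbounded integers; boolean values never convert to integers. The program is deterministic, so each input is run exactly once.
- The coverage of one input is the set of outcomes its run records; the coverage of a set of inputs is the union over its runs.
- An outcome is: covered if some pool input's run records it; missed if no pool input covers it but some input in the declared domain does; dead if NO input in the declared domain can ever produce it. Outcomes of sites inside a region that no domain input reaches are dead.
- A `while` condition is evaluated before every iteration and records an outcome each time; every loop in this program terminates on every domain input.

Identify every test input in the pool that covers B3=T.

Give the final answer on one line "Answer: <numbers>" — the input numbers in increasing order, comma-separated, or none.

input #1 (h=3, k=3): covers B3=T
input #2 (h=10, k=2): misses B3=T
input #3 (h=9, k=3): misses B3=T
input #4 (h=7, k=7): misses B3=T

Answer: 1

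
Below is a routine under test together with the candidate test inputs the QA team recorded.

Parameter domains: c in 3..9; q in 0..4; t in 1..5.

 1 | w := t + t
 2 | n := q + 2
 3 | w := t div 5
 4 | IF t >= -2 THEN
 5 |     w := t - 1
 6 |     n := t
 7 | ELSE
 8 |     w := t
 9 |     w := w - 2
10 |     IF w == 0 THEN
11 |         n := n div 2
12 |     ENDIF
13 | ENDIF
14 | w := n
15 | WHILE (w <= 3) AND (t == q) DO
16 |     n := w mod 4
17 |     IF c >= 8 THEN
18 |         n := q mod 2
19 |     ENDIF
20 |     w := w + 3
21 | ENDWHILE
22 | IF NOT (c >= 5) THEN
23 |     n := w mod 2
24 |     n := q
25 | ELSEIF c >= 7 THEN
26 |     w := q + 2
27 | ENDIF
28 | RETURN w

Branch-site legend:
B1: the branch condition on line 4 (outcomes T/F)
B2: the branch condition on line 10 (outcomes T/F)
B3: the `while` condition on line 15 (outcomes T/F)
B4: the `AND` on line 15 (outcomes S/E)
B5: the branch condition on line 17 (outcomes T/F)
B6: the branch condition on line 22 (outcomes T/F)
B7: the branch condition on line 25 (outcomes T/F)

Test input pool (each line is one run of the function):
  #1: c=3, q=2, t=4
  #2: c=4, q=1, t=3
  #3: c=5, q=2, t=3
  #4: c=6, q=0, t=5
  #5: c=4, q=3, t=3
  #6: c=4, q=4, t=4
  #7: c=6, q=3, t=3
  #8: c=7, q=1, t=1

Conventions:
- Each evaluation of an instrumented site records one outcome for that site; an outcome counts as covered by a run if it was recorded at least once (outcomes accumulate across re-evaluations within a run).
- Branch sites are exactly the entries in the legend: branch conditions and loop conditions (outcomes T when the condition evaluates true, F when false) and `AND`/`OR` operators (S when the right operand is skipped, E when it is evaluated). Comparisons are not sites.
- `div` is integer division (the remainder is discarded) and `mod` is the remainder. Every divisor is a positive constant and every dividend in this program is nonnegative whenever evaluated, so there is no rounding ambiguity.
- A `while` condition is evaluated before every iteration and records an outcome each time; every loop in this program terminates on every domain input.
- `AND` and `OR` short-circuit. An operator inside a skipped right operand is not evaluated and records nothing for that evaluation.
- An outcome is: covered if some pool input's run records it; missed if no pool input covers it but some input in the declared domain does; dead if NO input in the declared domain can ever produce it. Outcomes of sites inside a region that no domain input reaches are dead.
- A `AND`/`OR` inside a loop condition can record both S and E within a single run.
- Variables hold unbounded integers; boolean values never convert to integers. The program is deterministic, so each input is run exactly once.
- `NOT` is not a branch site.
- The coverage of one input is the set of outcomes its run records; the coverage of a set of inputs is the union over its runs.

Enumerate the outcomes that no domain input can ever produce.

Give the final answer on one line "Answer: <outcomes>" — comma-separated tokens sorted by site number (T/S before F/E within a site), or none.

checking every outcome against all 175 domain inputs:
  B1=F: never recorded by any domain input -> dead
  B2=T: never recorded by any domain input -> dead
  B2=F: never recorded by any domain input -> dead
  reachable outcomes have witnesses, e.g. B1=T (e.g. c=3, q=0, t=1), B3=T (e.g. c=3, q=1, t=1), B3=F (e.g. c=3, q=0, t=1), B4=S (e.g. c=3, q=0, t=4)

Answer: B1=F, B2=T, B2=F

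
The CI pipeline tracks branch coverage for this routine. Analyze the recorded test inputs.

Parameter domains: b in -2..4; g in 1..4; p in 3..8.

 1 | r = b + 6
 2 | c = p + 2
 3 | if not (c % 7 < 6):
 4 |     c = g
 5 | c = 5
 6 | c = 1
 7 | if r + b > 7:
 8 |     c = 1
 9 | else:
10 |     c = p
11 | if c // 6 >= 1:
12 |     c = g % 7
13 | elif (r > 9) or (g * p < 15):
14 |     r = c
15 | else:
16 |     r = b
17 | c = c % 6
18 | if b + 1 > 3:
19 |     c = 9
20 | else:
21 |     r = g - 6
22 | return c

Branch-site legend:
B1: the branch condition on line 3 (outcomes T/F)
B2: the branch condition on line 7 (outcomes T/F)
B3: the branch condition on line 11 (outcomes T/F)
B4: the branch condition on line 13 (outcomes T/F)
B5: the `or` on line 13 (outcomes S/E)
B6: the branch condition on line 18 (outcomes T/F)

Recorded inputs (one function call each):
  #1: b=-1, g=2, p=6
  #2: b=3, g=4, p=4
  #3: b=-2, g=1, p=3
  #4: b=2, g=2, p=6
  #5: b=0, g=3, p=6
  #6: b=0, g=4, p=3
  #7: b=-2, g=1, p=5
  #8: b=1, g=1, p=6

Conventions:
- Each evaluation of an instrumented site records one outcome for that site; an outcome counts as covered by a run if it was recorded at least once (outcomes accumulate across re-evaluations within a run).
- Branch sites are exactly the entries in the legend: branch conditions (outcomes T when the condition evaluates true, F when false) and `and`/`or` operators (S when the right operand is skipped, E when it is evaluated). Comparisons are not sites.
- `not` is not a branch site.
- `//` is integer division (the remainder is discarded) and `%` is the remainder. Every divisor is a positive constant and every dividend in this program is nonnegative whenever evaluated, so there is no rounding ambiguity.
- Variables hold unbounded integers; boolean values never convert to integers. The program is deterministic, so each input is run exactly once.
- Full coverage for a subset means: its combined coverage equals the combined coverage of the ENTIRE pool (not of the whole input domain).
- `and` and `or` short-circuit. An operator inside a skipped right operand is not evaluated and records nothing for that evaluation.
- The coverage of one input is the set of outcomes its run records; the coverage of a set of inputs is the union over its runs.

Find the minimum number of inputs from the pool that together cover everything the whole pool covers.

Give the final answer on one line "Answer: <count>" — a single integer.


input #1, b=-1, g=2, p=6: outcomes B1=F, B2=F, B3=T, B6=F
input #2, b=3, g=4, p=4: outcomes B1=T, B2=T, B3=F, B4=F, B5=E, B6=T
input #3, b=-2, g=1, p=3: outcomes B1=F, B2=F, B3=F, B4=T, B5=E, B6=F
input #4, b=2, g=2, p=6: outcomes B1=F, B2=T, B3=F, B4=T, B5=E, B6=F
input #5, b=0, g=3, p=6: outcomes B1=F, B2=F, B3=T, B6=F
input #6, b=0, g=4, p=3: outcomes B1=F, B2=F, B3=F, B4=T, B5=E, B6=F
input #7, b=-2, g=1, p=5: outcomes B1=F, B2=F, B3=F, B4=T, B5=E, B6=F
input #8, b=1, g=1, p=6: outcomes B1=F, B2=T, B3=F, B4=T, B5=E, B6=F
together the pool reaches 11 outcomes: B1=T, B1=F, B2=T, B2=F, B3=T, B3=F, B4=T, B4=F, B5=E, B6=T, B6=F
checked all size-1 subsets: none covers 11 outcomes (max 6/11)
checked all size-2 subsets: none covers 11 outcomes (max 10/11)
at size 3, {1, 2, 3} reaches all 11 outcomes; every lexicographically earlier size-3 subset fails
Answer: 3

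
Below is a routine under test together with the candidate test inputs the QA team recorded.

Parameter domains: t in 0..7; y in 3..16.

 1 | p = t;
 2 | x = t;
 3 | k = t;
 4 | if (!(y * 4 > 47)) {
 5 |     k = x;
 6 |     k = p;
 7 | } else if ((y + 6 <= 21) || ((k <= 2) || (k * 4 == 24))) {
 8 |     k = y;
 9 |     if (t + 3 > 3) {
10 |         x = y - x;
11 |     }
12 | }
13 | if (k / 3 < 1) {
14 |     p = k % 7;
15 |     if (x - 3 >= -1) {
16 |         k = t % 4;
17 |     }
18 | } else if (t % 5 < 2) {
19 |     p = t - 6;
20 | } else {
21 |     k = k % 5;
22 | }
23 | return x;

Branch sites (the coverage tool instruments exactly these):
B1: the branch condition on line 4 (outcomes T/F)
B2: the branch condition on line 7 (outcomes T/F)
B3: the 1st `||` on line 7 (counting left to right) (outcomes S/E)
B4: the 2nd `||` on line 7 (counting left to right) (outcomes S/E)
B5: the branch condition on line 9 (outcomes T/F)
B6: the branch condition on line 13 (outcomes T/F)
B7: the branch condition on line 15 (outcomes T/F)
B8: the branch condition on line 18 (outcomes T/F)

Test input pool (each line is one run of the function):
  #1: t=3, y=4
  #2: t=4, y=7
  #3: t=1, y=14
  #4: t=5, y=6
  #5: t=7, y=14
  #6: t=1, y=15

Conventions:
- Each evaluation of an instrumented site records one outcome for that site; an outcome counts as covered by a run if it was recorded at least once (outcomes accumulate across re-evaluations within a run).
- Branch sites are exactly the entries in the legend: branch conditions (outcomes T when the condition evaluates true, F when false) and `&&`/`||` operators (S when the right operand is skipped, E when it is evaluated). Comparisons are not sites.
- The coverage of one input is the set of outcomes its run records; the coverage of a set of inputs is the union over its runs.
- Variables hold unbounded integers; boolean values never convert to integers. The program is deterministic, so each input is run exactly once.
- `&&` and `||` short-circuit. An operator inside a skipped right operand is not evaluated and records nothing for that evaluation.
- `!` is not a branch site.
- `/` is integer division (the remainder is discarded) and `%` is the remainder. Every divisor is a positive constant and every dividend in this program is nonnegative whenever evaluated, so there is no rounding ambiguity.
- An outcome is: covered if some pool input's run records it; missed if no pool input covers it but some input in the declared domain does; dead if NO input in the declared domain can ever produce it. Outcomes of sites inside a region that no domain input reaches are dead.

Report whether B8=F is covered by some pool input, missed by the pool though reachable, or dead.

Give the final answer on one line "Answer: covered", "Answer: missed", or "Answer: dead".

B8=F is recorded by pool input(s) 1, 2, 5 -> covered

Answer: covered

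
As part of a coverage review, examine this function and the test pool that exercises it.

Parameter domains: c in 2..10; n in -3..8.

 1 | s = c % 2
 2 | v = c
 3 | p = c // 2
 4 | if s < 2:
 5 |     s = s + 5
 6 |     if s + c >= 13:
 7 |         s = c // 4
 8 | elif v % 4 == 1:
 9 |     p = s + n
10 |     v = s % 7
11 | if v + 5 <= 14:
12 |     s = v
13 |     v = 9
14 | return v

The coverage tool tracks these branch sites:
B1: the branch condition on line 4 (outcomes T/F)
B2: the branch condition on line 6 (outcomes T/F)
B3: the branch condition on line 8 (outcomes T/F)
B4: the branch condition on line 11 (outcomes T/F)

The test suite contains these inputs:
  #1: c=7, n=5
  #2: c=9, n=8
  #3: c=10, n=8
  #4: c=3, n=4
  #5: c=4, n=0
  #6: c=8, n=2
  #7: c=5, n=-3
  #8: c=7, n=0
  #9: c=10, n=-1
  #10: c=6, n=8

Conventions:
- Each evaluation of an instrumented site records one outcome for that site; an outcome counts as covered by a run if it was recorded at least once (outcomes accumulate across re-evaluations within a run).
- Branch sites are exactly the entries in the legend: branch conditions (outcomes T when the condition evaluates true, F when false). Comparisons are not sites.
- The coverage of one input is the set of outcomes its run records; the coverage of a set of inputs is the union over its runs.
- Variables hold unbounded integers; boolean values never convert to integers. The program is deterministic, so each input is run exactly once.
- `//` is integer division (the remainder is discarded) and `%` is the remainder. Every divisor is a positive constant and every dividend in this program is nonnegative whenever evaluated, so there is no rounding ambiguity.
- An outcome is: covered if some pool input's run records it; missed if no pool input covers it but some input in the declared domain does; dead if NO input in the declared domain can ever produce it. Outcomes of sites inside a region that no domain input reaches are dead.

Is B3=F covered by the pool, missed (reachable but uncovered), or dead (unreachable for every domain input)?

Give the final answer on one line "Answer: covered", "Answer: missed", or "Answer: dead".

no pool input records B3=F
checking all 108 inputs in the declared domain: B3=F is never recorded -> dead

Answer: dead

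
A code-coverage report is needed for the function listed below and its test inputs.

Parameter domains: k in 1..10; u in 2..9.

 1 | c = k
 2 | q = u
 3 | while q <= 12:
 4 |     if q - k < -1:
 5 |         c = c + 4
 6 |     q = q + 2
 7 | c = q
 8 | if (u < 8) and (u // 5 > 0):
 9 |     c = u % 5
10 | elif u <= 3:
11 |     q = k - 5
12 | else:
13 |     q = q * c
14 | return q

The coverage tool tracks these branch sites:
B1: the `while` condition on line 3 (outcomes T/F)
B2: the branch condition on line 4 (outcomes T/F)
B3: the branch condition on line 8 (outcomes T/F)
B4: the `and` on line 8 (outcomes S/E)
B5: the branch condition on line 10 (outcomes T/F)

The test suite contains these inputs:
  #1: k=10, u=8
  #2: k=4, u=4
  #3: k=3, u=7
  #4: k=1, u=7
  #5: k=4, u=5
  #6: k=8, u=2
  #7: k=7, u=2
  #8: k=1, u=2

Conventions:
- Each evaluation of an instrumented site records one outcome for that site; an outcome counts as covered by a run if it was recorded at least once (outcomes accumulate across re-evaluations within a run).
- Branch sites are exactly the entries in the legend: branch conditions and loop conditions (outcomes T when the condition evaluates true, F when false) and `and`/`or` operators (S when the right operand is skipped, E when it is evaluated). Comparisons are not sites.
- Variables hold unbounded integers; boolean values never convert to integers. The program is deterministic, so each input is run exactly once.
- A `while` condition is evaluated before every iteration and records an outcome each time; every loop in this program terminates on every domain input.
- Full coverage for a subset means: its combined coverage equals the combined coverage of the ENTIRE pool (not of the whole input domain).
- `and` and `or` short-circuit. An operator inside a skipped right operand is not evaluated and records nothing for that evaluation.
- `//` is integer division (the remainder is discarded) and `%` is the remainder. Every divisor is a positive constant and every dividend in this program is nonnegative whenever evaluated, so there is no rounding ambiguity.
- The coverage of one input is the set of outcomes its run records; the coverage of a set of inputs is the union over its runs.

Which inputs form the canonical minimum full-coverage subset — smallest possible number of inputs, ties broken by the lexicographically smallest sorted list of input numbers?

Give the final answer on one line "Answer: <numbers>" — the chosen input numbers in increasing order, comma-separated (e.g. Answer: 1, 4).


input #1, k=10, u=8: events B1->T, B2->T, B1->T, B2->F, B1->T, B2->F, B1->F, B4->S, B3->F, B5->F; outcomes B1=T, B1=F, B2=T, B2=F, B3=F, B4=S, B5=F
input #2, k=4, u=4: events B1->T, B2->F, B1->T, B2->F, B1->T, B2->F, B1->T, B2->F, B1->T, B2->F, B1->F, B4->E, B3->F, B5->F; outcomes B1=T, B1=F, B2=F, B3=F, B4=E, B5=F
input #3, k=3, u=7: events B1->T, B2->F, B1->T, B2->F, B1->T, B2->F, B1->F, B4->E, B3->T; outcomes B1=T, B1=F, B2=F, B3=T, B4=E
input #4, k=1, u=7: events B1->T, B2->F, B1->T, B2->F, B1->T, B2->F, B1->F, B4->E, B3->T; outcomes B1=T, B1=F, B2=F, B3=T, B4=E
input #5, k=4, u=5: events B1->T, B2->F, B1->T, B2->F, B1->T, B2->F, B1->T, B2->F, B1->F, B4->E, B3->T; outcomes B1=T, B1=F, B2=F, B3=T, B4=E
input #6, k=8, u=2: events B1->T, B2->T, B1->T, B2->T, B1->T, B2->T, B1->T, B2->F, B1->T, B2->F, B1->T, B2->F, B1->F, B4->E, ...; outcomes B1=T, B1=F, B2=T, B2=F, B3=F, B4=E, B5=T
input #7, k=7, u=2: events B1->T, B2->T, B1->T, B2->T, B1->T, B2->F, B1->T, B2->F, B1->T, B2->F, B1->T, B2->F, B1->F, B4->E, ...; outcomes B1=T, B1=F, B2=T, B2=F, B3=F, B4=E, B5=T
input #8, k=1, u=2: events B1->T, B2->F, B1->T, B2->F, B1->T, B2->F, B1->T, B2->F, B1->T, B2->F, B1->T, B2->F, B1->F, B4->E, ...; outcomes B1=T, B1=F, B2=F, B3=F, B4=E, B5=T
union over all inputs: B1=T, B1=F, B2=T, B2=F, B3=T, B3=F, B4=S, B4=E, B5=T, B5=F (10 outcomes)
no size-1 subset reaches all 10 outcomes (best union: 7/10)
no size-2 subset reaches all 10 outcomes (best union: 9/10)
at size 3, {1, 3, 6} reaches all 10 outcomes; every lexicographically earlier size-3 subset fails
Answer: 1, 3, 6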